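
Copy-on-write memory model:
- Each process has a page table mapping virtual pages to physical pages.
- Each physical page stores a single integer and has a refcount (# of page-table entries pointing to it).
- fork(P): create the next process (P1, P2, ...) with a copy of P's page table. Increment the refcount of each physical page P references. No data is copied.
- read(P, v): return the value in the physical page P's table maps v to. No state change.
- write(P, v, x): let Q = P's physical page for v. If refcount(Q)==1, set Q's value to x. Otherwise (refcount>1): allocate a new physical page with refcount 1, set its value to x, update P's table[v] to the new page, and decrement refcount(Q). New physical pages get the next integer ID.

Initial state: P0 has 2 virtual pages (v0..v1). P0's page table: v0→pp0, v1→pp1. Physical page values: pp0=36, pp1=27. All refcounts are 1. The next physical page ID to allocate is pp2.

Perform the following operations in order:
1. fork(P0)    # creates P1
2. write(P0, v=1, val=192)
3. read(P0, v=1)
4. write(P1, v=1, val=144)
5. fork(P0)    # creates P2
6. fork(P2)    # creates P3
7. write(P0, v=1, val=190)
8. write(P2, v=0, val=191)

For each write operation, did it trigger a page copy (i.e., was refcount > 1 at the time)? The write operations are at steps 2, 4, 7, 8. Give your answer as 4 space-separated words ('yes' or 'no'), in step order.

Op 1: fork(P0) -> P1. 2 ppages; refcounts: pp0:2 pp1:2
Op 2: write(P0, v1, 192). refcount(pp1)=2>1 -> COPY to pp2. 3 ppages; refcounts: pp0:2 pp1:1 pp2:1
Op 3: read(P0, v1) -> 192. No state change.
Op 4: write(P1, v1, 144). refcount(pp1)=1 -> write in place. 3 ppages; refcounts: pp0:2 pp1:1 pp2:1
Op 5: fork(P0) -> P2. 3 ppages; refcounts: pp0:3 pp1:1 pp2:2
Op 6: fork(P2) -> P3. 3 ppages; refcounts: pp0:4 pp1:1 pp2:3
Op 7: write(P0, v1, 190). refcount(pp2)=3>1 -> COPY to pp3. 4 ppages; refcounts: pp0:4 pp1:1 pp2:2 pp3:1
Op 8: write(P2, v0, 191). refcount(pp0)=4>1 -> COPY to pp4. 5 ppages; refcounts: pp0:3 pp1:1 pp2:2 pp3:1 pp4:1

yes no yes yes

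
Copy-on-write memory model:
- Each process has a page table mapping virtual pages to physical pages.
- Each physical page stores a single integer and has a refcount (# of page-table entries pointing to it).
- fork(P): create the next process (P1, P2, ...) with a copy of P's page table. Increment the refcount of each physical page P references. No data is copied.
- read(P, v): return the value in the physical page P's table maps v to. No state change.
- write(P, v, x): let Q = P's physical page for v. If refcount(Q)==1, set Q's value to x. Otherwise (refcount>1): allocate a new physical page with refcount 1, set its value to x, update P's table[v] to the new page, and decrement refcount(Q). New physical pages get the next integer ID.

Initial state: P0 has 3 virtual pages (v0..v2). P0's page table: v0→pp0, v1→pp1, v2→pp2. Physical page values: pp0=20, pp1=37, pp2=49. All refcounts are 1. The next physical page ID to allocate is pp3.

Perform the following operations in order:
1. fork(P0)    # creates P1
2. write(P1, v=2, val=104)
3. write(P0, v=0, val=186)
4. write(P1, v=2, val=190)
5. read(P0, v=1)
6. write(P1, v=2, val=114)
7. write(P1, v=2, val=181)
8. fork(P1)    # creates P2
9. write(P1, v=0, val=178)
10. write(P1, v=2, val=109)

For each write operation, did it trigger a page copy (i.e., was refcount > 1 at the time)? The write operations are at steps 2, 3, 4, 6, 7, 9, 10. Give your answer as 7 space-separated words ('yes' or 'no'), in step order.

Op 1: fork(P0) -> P1. 3 ppages; refcounts: pp0:2 pp1:2 pp2:2
Op 2: write(P1, v2, 104). refcount(pp2)=2>1 -> COPY to pp3. 4 ppages; refcounts: pp0:2 pp1:2 pp2:1 pp3:1
Op 3: write(P0, v0, 186). refcount(pp0)=2>1 -> COPY to pp4. 5 ppages; refcounts: pp0:1 pp1:2 pp2:1 pp3:1 pp4:1
Op 4: write(P1, v2, 190). refcount(pp3)=1 -> write in place. 5 ppages; refcounts: pp0:1 pp1:2 pp2:1 pp3:1 pp4:1
Op 5: read(P0, v1) -> 37. No state change.
Op 6: write(P1, v2, 114). refcount(pp3)=1 -> write in place. 5 ppages; refcounts: pp0:1 pp1:2 pp2:1 pp3:1 pp4:1
Op 7: write(P1, v2, 181). refcount(pp3)=1 -> write in place. 5 ppages; refcounts: pp0:1 pp1:2 pp2:1 pp3:1 pp4:1
Op 8: fork(P1) -> P2. 5 ppages; refcounts: pp0:2 pp1:3 pp2:1 pp3:2 pp4:1
Op 9: write(P1, v0, 178). refcount(pp0)=2>1 -> COPY to pp5. 6 ppages; refcounts: pp0:1 pp1:3 pp2:1 pp3:2 pp4:1 pp5:1
Op 10: write(P1, v2, 109). refcount(pp3)=2>1 -> COPY to pp6. 7 ppages; refcounts: pp0:1 pp1:3 pp2:1 pp3:1 pp4:1 pp5:1 pp6:1

yes yes no no no yes yes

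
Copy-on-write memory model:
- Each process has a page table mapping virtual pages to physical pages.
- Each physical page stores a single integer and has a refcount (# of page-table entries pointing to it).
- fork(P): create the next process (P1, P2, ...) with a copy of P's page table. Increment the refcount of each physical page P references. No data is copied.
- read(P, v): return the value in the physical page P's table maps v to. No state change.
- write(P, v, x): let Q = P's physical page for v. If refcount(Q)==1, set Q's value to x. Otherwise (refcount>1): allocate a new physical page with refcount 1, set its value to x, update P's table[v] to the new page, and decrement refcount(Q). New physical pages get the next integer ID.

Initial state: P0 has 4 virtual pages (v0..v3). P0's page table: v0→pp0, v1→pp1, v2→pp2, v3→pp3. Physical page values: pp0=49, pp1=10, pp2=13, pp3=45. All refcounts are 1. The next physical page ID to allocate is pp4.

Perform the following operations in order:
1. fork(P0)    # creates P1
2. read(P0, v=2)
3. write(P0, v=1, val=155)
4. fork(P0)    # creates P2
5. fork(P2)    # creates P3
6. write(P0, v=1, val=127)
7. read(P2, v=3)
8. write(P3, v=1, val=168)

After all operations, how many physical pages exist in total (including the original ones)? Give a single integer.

Answer: 7

Derivation:
Op 1: fork(P0) -> P1. 4 ppages; refcounts: pp0:2 pp1:2 pp2:2 pp3:2
Op 2: read(P0, v2) -> 13. No state change.
Op 3: write(P0, v1, 155). refcount(pp1)=2>1 -> COPY to pp4. 5 ppages; refcounts: pp0:2 pp1:1 pp2:2 pp3:2 pp4:1
Op 4: fork(P0) -> P2. 5 ppages; refcounts: pp0:3 pp1:1 pp2:3 pp3:3 pp4:2
Op 5: fork(P2) -> P3. 5 ppages; refcounts: pp0:4 pp1:1 pp2:4 pp3:4 pp4:3
Op 6: write(P0, v1, 127). refcount(pp4)=3>1 -> COPY to pp5. 6 ppages; refcounts: pp0:4 pp1:1 pp2:4 pp3:4 pp4:2 pp5:1
Op 7: read(P2, v3) -> 45. No state change.
Op 8: write(P3, v1, 168). refcount(pp4)=2>1 -> COPY to pp6. 7 ppages; refcounts: pp0:4 pp1:1 pp2:4 pp3:4 pp4:1 pp5:1 pp6:1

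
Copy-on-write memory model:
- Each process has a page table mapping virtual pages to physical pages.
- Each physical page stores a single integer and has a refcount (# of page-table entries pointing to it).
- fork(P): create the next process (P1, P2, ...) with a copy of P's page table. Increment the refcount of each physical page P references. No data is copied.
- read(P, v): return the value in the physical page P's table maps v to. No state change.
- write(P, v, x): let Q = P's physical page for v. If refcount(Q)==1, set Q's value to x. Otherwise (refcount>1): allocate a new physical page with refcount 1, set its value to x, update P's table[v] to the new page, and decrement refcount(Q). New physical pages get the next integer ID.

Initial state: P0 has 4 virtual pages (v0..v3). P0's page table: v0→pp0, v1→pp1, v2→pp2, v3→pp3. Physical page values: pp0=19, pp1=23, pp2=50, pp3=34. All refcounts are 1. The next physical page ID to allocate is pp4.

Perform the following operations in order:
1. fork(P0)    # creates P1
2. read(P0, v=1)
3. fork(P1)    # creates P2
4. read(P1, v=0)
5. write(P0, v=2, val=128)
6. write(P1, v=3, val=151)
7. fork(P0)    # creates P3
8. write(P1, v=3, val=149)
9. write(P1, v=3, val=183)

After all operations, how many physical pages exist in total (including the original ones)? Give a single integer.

Op 1: fork(P0) -> P1. 4 ppages; refcounts: pp0:2 pp1:2 pp2:2 pp3:2
Op 2: read(P0, v1) -> 23. No state change.
Op 3: fork(P1) -> P2. 4 ppages; refcounts: pp0:3 pp1:3 pp2:3 pp3:3
Op 4: read(P1, v0) -> 19. No state change.
Op 5: write(P0, v2, 128). refcount(pp2)=3>1 -> COPY to pp4. 5 ppages; refcounts: pp0:3 pp1:3 pp2:2 pp3:3 pp4:1
Op 6: write(P1, v3, 151). refcount(pp3)=3>1 -> COPY to pp5. 6 ppages; refcounts: pp0:3 pp1:3 pp2:2 pp3:2 pp4:1 pp5:1
Op 7: fork(P0) -> P3. 6 ppages; refcounts: pp0:4 pp1:4 pp2:2 pp3:3 pp4:2 pp5:1
Op 8: write(P1, v3, 149). refcount(pp5)=1 -> write in place. 6 ppages; refcounts: pp0:4 pp1:4 pp2:2 pp3:3 pp4:2 pp5:1
Op 9: write(P1, v3, 183). refcount(pp5)=1 -> write in place. 6 ppages; refcounts: pp0:4 pp1:4 pp2:2 pp3:3 pp4:2 pp5:1

Answer: 6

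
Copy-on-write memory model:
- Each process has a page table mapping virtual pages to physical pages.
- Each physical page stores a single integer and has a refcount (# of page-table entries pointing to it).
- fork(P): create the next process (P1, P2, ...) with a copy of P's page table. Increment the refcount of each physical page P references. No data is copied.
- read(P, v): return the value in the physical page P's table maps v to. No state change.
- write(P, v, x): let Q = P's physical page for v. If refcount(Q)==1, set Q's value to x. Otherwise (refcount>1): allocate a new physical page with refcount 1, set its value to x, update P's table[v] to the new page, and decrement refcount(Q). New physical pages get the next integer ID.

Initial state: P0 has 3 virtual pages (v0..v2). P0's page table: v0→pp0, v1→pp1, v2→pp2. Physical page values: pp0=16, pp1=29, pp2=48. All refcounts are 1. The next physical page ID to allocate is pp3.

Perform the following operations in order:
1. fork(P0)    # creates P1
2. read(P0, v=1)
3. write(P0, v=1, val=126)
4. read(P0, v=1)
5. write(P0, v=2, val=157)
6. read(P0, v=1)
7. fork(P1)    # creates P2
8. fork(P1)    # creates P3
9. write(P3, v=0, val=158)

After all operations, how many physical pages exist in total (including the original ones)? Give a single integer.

Op 1: fork(P0) -> P1. 3 ppages; refcounts: pp0:2 pp1:2 pp2:2
Op 2: read(P0, v1) -> 29. No state change.
Op 3: write(P0, v1, 126). refcount(pp1)=2>1 -> COPY to pp3. 4 ppages; refcounts: pp0:2 pp1:1 pp2:2 pp3:1
Op 4: read(P0, v1) -> 126. No state change.
Op 5: write(P0, v2, 157). refcount(pp2)=2>1 -> COPY to pp4. 5 ppages; refcounts: pp0:2 pp1:1 pp2:1 pp3:1 pp4:1
Op 6: read(P0, v1) -> 126. No state change.
Op 7: fork(P1) -> P2. 5 ppages; refcounts: pp0:3 pp1:2 pp2:2 pp3:1 pp4:1
Op 8: fork(P1) -> P3. 5 ppages; refcounts: pp0:4 pp1:3 pp2:3 pp3:1 pp4:1
Op 9: write(P3, v0, 158). refcount(pp0)=4>1 -> COPY to pp5. 6 ppages; refcounts: pp0:3 pp1:3 pp2:3 pp3:1 pp4:1 pp5:1

Answer: 6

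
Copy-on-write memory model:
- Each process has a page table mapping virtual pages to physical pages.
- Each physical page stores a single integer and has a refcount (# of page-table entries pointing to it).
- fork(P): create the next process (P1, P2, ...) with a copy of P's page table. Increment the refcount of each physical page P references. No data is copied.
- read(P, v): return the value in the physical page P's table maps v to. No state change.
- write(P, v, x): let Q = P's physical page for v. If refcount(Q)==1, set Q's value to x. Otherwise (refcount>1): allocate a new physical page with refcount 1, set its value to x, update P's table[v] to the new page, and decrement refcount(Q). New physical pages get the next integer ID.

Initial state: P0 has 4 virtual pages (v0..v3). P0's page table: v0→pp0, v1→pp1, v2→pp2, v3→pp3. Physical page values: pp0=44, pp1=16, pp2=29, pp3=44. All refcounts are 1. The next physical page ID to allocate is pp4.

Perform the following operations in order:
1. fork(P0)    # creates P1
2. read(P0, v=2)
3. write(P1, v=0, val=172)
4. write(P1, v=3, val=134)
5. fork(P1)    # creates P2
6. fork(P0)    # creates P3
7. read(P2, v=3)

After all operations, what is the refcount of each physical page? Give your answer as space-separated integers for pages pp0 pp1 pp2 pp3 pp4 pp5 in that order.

Op 1: fork(P0) -> P1. 4 ppages; refcounts: pp0:2 pp1:2 pp2:2 pp3:2
Op 2: read(P0, v2) -> 29. No state change.
Op 3: write(P1, v0, 172). refcount(pp0)=2>1 -> COPY to pp4. 5 ppages; refcounts: pp0:1 pp1:2 pp2:2 pp3:2 pp4:1
Op 4: write(P1, v3, 134). refcount(pp3)=2>1 -> COPY to pp5. 6 ppages; refcounts: pp0:1 pp1:2 pp2:2 pp3:1 pp4:1 pp5:1
Op 5: fork(P1) -> P2. 6 ppages; refcounts: pp0:1 pp1:3 pp2:3 pp3:1 pp4:2 pp5:2
Op 6: fork(P0) -> P3. 6 ppages; refcounts: pp0:2 pp1:4 pp2:4 pp3:2 pp4:2 pp5:2
Op 7: read(P2, v3) -> 134. No state change.

Answer: 2 4 4 2 2 2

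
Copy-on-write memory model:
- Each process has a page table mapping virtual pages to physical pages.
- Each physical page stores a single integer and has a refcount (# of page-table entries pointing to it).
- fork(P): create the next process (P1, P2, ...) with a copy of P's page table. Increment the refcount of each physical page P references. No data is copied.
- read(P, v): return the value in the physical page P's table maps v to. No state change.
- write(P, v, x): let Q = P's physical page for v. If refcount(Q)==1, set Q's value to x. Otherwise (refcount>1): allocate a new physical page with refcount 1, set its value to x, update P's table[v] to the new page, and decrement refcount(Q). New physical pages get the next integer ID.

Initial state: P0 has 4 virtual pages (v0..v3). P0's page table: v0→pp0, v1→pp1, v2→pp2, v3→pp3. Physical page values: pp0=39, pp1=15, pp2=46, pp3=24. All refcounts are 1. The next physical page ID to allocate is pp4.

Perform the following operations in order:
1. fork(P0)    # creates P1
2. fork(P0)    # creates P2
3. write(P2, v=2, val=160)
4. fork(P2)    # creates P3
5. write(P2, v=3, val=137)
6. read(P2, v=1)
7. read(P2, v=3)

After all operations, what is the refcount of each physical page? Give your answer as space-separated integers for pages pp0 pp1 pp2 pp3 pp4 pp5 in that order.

Op 1: fork(P0) -> P1. 4 ppages; refcounts: pp0:2 pp1:2 pp2:2 pp3:2
Op 2: fork(P0) -> P2. 4 ppages; refcounts: pp0:3 pp1:3 pp2:3 pp3:3
Op 3: write(P2, v2, 160). refcount(pp2)=3>1 -> COPY to pp4. 5 ppages; refcounts: pp0:3 pp1:3 pp2:2 pp3:3 pp4:1
Op 4: fork(P2) -> P3. 5 ppages; refcounts: pp0:4 pp1:4 pp2:2 pp3:4 pp4:2
Op 5: write(P2, v3, 137). refcount(pp3)=4>1 -> COPY to pp5. 6 ppages; refcounts: pp0:4 pp1:4 pp2:2 pp3:3 pp4:2 pp5:1
Op 6: read(P2, v1) -> 15. No state change.
Op 7: read(P2, v3) -> 137. No state change.

Answer: 4 4 2 3 2 1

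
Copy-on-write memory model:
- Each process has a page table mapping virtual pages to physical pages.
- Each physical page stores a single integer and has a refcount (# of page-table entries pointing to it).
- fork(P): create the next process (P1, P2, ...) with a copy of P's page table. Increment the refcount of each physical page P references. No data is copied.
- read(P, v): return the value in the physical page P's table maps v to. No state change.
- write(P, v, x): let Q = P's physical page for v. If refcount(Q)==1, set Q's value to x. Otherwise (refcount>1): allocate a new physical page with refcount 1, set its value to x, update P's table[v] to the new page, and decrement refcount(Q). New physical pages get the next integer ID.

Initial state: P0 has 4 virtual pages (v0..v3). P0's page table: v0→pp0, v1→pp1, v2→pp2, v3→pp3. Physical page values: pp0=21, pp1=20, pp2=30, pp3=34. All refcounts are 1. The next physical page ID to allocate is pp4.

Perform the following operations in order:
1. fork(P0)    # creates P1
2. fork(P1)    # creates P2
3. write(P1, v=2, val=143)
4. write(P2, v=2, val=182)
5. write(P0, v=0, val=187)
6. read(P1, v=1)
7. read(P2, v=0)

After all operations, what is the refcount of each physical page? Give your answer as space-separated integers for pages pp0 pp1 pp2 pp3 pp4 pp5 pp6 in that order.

Op 1: fork(P0) -> P1. 4 ppages; refcounts: pp0:2 pp1:2 pp2:2 pp3:2
Op 2: fork(P1) -> P2. 4 ppages; refcounts: pp0:3 pp1:3 pp2:3 pp3:3
Op 3: write(P1, v2, 143). refcount(pp2)=3>1 -> COPY to pp4. 5 ppages; refcounts: pp0:3 pp1:3 pp2:2 pp3:3 pp4:1
Op 4: write(P2, v2, 182). refcount(pp2)=2>1 -> COPY to pp5. 6 ppages; refcounts: pp0:3 pp1:3 pp2:1 pp3:3 pp4:1 pp5:1
Op 5: write(P0, v0, 187). refcount(pp0)=3>1 -> COPY to pp6. 7 ppages; refcounts: pp0:2 pp1:3 pp2:1 pp3:3 pp4:1 pp5:1 pp6:1
Op 6: read(P1, v1) -> 20. No state change.
Op 7: read(P2, v0) -> 21. No state change.

Answer: 2 3 1 3 1 1 1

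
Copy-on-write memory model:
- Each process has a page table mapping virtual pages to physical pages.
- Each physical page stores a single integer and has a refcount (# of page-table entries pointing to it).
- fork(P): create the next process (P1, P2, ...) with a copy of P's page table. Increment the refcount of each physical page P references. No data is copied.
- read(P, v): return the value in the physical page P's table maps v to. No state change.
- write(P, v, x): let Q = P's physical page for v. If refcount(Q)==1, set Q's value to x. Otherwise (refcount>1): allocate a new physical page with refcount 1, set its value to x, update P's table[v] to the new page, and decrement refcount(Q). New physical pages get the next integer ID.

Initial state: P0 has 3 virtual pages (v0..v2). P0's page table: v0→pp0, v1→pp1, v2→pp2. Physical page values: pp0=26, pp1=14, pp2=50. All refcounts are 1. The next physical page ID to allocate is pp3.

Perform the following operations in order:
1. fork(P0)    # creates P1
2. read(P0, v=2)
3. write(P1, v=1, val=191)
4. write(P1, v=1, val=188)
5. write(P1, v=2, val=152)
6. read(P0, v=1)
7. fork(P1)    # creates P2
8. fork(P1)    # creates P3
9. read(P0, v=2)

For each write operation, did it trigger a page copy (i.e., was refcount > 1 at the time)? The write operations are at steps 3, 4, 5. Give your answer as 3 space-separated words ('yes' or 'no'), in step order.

Op 1: fork(P0) -> P1. 3 ppages; refcounts: pp0:2 pp1:2 pp2:2
Op 2: read(P0, v2) -> 50. No state change.
Op 3: write(P1, v1, 191). refcount(pp1)=2>1 -> COPY to pp3. 4 ppages; refcounts: pp0:2 pp1:1 pp2:2 pp3:1
Op 4: write(P1, v1, 188). refcount(pp3)=1 -> write in place. 4 ppages; refcounts: pp0:2 pp1:1 pp2:2 pp3:1
Op 5: write(P1, v2, 152). refcount(pp2)=2>1 -> COPY to pp4. 5 ppages; refcounts: pp0:2 pp1:1 pp2:1 pp3:1 pp4:1
Op 6: read(P0, v1) -> 14. No state change.
Op 7: fork(P1) -> P2. 5 ppages; refcounts: pp0:3 pp1:1 pp2:1 pp3:2 pp4:2
Op 8: fork(P1) -> P3. 5 ppages; refcounts: pp0:4 pp1:1 pp2:1 pp3:3 pp4:3
Op 9: read(P0, v2) -> 50. No state change.

yes no yes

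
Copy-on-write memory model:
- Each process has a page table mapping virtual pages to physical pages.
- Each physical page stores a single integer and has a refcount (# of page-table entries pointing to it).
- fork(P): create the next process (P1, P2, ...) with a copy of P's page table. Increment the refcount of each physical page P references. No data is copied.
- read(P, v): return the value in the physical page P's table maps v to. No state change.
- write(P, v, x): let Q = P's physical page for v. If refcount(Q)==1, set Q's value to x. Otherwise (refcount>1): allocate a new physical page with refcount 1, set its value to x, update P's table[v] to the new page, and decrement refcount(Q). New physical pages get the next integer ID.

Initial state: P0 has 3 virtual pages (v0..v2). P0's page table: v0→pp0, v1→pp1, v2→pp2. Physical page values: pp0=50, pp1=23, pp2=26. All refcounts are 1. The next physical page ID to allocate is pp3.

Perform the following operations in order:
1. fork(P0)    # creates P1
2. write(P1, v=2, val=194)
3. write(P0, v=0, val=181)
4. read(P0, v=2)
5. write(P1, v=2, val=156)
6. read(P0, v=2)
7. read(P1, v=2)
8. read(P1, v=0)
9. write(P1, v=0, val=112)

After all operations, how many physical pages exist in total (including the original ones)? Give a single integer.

Answer: 5

Derivation:
Op 1: fork(P0) -> P1. 3 ppages; refcounts: pp0:2 pp1:2 pp2:2
Op 2: write(P1, v2, 194). refcount(pp2)=2>1 -> COPY to pp3. 4 ppages; refcounts: pp0:2 pp1:2 pp2:1 pp3:1
Op 3: write(P0, v0, 181). refcount(pp0)=2>1 -> COPY to pp4. 5 ppages; refcounts: pp0:1 pp1:2 pp2:1 pp3:1 pp4:1
Op 4: read(P0, v2) -> 26. No state change.
Op 5: write(P1, v2, 156). refcount(pp3)=1 -> write in place. 5 ppages; refcounts: pp0:1 pp1:2 pp2:1 pp3:1 pp4:1
Op 6: read(P0, v2) -> 26. No state change.
Op 7: read(P1, v2) -> 156. No state change.
Op 8: read(P1, v0) -> 50. No state change.
Op 9: write(P1, v0, 112). refcount(pp0)=1 -> write in place. 5 ppages; refcounts: pp0:1 pp1:2 pp2:1 pp3:1 pp4:1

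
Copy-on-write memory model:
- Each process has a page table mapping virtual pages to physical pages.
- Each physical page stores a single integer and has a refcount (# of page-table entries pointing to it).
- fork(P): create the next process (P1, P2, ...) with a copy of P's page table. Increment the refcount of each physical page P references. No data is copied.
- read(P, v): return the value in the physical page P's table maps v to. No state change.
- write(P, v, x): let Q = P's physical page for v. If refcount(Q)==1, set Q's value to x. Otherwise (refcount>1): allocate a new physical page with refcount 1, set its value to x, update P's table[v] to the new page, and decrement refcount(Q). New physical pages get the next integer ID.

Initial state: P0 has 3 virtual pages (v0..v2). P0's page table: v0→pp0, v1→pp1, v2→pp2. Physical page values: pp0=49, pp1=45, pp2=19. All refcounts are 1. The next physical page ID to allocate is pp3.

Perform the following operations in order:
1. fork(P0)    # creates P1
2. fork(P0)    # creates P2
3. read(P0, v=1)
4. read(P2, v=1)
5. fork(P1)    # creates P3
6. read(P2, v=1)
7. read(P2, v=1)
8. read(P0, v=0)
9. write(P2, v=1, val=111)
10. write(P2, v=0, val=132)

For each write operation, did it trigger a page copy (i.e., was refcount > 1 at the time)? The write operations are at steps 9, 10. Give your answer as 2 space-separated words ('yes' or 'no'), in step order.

Op 1: fork(P0) -> P1. 3 ppages; refcounts: pp0:2 pp1:2 pp2:2
Op 2: fork(P0) -> P2. 3 ppages; refcounts: pp0:3 pp1:3 pp2:3
Op 3: read(P0, v1) -> 45. No state change.
Op 4: read(P2, v1) -> 45. No state change.
Op 5: fork(P1) -> P3. 3 ppages; refcounts: pp0:4 pp1:4 pp2:4
Op 6: read(P2, v1) -> 45. No state change.
Op 7: read(P2, v1) -> 45. No state change.
Op 8: read(P0, v0) -> 49. No state change.
Op 9: write(P2, v1, 111). refcount(pp1)=4>1 -> COPY to pp3. 4 ppages; refcounts: pp0:4 pp1:3 pp2:4 pp3:1
Op 10: write(P2, v0, 132). refcount(pp0)=4>1 -> COPY to pp4. 5 ppages; refcounts: pp0:3 pp1:3 pp2:4 pp3:1 pp4:1

yes yes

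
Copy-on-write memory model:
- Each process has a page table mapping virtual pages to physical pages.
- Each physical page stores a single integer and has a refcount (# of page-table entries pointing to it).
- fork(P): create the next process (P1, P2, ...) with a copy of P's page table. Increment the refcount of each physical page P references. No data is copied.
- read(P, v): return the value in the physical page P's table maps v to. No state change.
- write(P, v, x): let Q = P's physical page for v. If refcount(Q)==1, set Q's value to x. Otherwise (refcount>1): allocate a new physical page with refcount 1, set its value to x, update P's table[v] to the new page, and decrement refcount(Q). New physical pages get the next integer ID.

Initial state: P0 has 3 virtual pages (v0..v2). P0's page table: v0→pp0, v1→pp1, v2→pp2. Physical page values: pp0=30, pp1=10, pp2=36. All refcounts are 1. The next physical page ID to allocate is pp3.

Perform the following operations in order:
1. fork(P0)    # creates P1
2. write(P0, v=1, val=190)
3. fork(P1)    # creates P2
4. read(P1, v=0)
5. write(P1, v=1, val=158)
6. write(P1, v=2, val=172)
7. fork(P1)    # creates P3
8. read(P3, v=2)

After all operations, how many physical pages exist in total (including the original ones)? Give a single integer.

Op 1: fork(P0) -> P1. 3 ppages; refcounts: pp0:2 pp1:2 pp2:2
Op 2: write(P0, v1, 190). refcount(pp1)=2>1 -> COPY to pp3. 4 ppages; refcounts: pp0:2 pp1:1 pp2:2 pp3:1
Op 3: fork(P1) -> P2. 4 ppages; refcounts: pp0:3 pp1:2 pp2:3 pp3:1
Op 4: read(P1, v0) -> 30. No state change.
Op 5: write(P1, v1, 158). refcount(pp1)=2>1 -> COPY to pp4. 5 ppages; refcounts: pp0:3 pp1:1 pp2:3 pp3:1 pp4:1
Op 6: write(P1, v2, 172). refcount(pp2)=3>1 -> COPY to pp5. 6 ppages; refcounts: pp0:3 pp1:1 pp2:2 pp3:1 pp4:1 pp5:1
Op 7: fork(P1) -> P3. 6 ppages; refcounts: pp0:4 pp1:1 pp2:2 pp3:1 pp4:2 pp5:2
Op 8: read(P3, v2) -> 172. No state change.

Answer: 6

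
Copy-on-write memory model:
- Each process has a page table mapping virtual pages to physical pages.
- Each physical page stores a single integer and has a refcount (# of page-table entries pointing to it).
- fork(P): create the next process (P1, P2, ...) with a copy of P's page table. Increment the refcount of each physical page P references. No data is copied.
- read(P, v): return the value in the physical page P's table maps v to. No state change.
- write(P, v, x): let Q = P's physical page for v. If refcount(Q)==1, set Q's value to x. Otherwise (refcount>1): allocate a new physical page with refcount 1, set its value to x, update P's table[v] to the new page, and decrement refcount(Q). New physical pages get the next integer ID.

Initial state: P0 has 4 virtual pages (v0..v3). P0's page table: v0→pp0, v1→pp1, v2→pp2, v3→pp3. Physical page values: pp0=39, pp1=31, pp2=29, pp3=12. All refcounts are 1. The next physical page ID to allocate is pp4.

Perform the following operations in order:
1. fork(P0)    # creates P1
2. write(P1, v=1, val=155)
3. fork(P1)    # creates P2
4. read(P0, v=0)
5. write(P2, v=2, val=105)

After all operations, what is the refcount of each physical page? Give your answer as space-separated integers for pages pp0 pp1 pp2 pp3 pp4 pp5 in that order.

Answer: 3 1 2 3 2 1

Derivation:
Op 1: fork(P0) -> P1. 4 ppages; refcounts: pp0:2 pp1:2 pp2:2 pp3:2
Op 2: write(P1, v1, 155). refcount(pp1)=2>1 -> COPY to pp4. 5 ppages; refcounts: pp0:2 pp1:1 pp2:2 pp3:2 pp4:1
Op 3: fork(P1) -> P2. 5 ppages; refcounts: pp0:3 pp1:1 pp2:3 pp3:3 pp4:2
Op 4: read(P0, v0) -> 39. No state change.
Op 5: write(P2, v2, 105). refcount(pp2)=3>1 -> COPY to pp5. 6 ppages; refcounts: pp0:3 pp1:1 pp2:2 pp3:3 pp4:2 pp5:1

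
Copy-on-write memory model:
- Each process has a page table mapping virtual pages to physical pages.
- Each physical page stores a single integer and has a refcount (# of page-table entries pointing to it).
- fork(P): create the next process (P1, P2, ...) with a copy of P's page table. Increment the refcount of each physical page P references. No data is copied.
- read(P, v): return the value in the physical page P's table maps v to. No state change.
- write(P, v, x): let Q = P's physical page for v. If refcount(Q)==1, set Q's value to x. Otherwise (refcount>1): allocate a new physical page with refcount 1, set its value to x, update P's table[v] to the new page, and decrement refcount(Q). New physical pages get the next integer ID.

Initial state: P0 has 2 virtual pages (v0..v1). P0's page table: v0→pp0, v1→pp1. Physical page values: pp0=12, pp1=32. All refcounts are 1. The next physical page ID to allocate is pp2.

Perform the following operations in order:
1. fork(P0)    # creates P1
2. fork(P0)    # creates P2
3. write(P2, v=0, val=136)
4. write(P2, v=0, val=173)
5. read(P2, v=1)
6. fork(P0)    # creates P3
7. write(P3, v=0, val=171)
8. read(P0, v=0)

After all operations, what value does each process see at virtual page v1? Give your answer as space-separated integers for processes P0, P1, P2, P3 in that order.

Op 1: fork(P0) -> P1. 2 ppages; refcounts: pp0:2 pp1:2
Op 2: fork(P0) -> P2. 2 ppages; refcounts: pp0:3 pp1:3
Op 3: write(P2, v0, 136). refcount(pp0)=3>1 -> COPY to pp2. 3 ppages; refcounts: pp0:2 pp1:3 pp2:1
Op 4: write(P2, v0, 173). refcount(pp2)=1 -> write in place. 3 ppages; refcounts: pp0:2 pp1:3 pp2:1
Op 5: read(P2, v1) -> 32. No state change.
Op 6: fork(P0) -> P3. 3 ppages; refcounts: pp0:3 pp1:4 pp2:1
Op 7: write(P3, v0, 171). refcount(pp0)=3>1 -> COPY to pp3. 4 ppages; refcounts: pp0:2 pp1:4 pp2:1 pp3:1
Op 8: read(P0, v0) -> 12. No state change.
P0: v1 -> pp1 = 32
P1: v1 -> pp1 = 32
P2: v1 -> pp1 = 32
P3: v1 -> pp1 = 32

Answer: 32 32 32 32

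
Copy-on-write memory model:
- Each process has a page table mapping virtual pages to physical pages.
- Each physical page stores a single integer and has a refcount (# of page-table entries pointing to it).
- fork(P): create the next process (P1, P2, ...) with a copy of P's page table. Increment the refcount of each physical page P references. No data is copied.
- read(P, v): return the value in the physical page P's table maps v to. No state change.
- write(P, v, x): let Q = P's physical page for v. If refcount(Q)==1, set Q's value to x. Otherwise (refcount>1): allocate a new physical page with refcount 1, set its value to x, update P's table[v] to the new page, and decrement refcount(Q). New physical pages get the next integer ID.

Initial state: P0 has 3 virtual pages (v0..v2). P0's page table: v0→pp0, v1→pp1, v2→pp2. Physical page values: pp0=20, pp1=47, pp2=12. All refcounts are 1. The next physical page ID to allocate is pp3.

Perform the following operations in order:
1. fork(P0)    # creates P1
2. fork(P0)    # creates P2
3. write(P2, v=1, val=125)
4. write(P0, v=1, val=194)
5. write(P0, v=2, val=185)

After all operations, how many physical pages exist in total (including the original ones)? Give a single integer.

Op 1: fork(P0) -> P1. 3 ppages; refcounts: pp0:2 pp1:2 pp2:2
Op 2: fork(P0) -> P2. 3 ppages; refcounts: pp0:3 pp1:3 pp2:3
Op 3: write(P2, v1, 125). refcount(pp1)=3>1 -> COPY to pp3. 4 ppages; refcounts: pp0:3 pp1:2 pp2:3 pp3:1
Op 4: write(P0, v1, 194). refcount(pp1)=2>1 -> COPY to pp4. 5 ppages; refcounts: pp0:3 pp1:1 pp2:3 pp3:1 pp4:1
Op 5: write(P0, v2, 185). refcount(pp2)=3>1 -> COPY to pp5. 6 ppages; refcounts: pp0:3 pp1:1 pp2:2 pp3:1 pp4:1 pp5:1

Answer: 6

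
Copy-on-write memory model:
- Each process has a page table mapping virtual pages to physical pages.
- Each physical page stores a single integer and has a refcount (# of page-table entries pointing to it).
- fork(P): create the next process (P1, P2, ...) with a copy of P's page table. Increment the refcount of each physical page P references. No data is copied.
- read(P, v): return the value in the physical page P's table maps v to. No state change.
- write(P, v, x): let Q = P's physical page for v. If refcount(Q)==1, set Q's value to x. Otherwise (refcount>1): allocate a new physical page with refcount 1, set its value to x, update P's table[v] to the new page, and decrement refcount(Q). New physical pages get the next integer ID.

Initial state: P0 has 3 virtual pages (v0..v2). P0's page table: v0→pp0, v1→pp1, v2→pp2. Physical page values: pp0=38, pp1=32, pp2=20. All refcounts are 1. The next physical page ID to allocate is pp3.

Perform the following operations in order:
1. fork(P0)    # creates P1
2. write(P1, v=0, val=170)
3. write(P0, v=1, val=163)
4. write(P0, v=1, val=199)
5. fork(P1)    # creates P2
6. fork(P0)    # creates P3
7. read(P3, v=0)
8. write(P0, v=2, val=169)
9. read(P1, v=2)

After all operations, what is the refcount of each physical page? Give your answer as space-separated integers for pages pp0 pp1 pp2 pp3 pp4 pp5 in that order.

Answer: 2 2 3 2 2 1

Derivation:
Op 1: fork(P0) -> P1. 3 ppages; refcounts: pp0:2 pp1:2 pp2:2
Op 2: write(P1, v0, 170). refcount(pp0)=2>1 -> COPY to pp3. 4 ppages; refcounts: pp0:1 pp1:2 pp2:2 pp3:1
Op 3: write(P0, v1, 163). refcount(pp1)=2>1 -> COPY to pp4. 5 ppages; refcounts: pp0:1 pp1:1 pp2:2 pp3:1 pp4:1
Op 4: write(P0, v1, 199). refcount(pp4)=1 -> write in place. 5 ppages; refcounts: pp0:1 pp1:1 pp2:2 pp3:1 pp4:1
Op 5: fork(P1) -> P2. 5 ppages; refcounts: pp0:1 pp1:2 pp2:3 pp3:2 pp4:1
Op 6: fork(P0) -> P3. 5 ppages; refcounts: pp0:2 pp1:2 pp2:4 pp3:2 pp4:2
Op 7: read(P3, v0) -> 38. No state change.
Op 8: write(P0, v2, 169). refcount(pp2)=4>1 -> COPY to pp5. 6 ppages; refcounts: pp0:2 pp1:2 pp2:3 pp3:2 pp4:2 pp5:1
Op 9: read(P1, v2) -> 20. No state change.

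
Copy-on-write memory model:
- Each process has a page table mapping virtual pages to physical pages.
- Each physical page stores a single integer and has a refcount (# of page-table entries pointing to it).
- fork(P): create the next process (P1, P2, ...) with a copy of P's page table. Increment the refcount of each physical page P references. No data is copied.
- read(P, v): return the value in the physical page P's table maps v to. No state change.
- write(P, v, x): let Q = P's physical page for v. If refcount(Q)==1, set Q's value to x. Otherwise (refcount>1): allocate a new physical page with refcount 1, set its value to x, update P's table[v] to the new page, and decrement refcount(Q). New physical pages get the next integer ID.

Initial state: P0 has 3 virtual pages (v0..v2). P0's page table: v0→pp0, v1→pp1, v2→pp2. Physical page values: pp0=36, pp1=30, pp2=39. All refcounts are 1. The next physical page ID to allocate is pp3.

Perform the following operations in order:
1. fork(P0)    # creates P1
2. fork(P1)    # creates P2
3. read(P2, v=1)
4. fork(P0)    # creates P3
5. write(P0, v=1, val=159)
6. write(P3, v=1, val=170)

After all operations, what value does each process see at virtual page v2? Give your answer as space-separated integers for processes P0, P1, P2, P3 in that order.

Answer: 39 39 39 39

Derivation:
Op 1: fork(P0) -> P1. 3 ppages; refcounts: pp0:2 pp1:2 pp2:2
Op 2: fork(P1) -> P2. 3 ppages; refcounts: pp0:3 pp1:3 pp2:3
Op 3: read(P2, v1) -> 30. No state change.
Op 4: fork(P0) -> P3. 3 ppages; refcounts: pp0:4 pp1:4 pp2:4
Op 5: write(P0, v1, 159). refcount(pp1)=4>1 -> COPY to pp3. 4 ppages; refcounts: pp0:4 pp1:3 pp2:4 pp3:1
Op 6: write(P3, v1, 170). refcount(pp1)=3>1 -> COPY to pp4. 5 ppages; refcounts: pp0:4 pp1:2 pp2:4 pp3:1 pp4:1
P0: v2 -> pp2 = 39
P1: v2 -> pp2 = 39
P2: v2 -> pp2 = 39
P3: v2 -> pp2 = 39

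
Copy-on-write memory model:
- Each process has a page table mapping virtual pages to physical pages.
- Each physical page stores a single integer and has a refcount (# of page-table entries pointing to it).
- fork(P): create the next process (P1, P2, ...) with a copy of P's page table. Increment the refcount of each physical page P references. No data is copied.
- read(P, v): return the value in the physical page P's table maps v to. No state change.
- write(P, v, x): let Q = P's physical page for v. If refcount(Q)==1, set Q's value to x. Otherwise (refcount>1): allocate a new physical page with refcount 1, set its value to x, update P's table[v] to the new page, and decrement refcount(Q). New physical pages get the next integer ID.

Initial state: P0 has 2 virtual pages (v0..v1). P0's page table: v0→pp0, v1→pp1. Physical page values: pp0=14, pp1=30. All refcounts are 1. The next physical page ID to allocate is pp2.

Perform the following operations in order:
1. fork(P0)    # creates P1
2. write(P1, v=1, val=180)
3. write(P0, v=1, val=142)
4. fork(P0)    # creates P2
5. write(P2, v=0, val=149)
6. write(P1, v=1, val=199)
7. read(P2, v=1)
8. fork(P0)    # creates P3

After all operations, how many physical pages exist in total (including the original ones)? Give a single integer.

Answer: 4

Derivation:
Op 1: fork(P0) -> P1. 2 ppages; refcounts: pp0:2 pp1:2
Op 2: write(P1, v1, 180). refcount(pp1)=2>1 -> COPY to pp2. 3 ppages; refcounts: pp0:2 pp1:1 pp2:1
Op 3: write(P0, v1, 142). refcount(pp1)=1 -> write in place. 3 ppages; refcounts: pp0:2 pp1:1 pp2:1
Op 4: fork(P0) -> P2. 3 ppages; refcounts: pp0:3 pp1:2 pp2:1
Op 5: write(P2, v0, 149). refcount(pp0)=3>1 -> COPY to pp3. 4 ppages; refcounts: pp0:2 pp1:2 pp2:1 pp3:1
Op 6: write(P1, v1, 199). refcount(pp2)=1 -> write in place. 4 ppages; refcounts: pp0:2 pp1:2 pp2:1 pp3:1
Op 7: read(P2, v1) -> 142. No state change.
Op 8: fork(P0) -> P3. 4 ppages; refcounts: pp0:3 pp1:3 pp2:1 pp3:1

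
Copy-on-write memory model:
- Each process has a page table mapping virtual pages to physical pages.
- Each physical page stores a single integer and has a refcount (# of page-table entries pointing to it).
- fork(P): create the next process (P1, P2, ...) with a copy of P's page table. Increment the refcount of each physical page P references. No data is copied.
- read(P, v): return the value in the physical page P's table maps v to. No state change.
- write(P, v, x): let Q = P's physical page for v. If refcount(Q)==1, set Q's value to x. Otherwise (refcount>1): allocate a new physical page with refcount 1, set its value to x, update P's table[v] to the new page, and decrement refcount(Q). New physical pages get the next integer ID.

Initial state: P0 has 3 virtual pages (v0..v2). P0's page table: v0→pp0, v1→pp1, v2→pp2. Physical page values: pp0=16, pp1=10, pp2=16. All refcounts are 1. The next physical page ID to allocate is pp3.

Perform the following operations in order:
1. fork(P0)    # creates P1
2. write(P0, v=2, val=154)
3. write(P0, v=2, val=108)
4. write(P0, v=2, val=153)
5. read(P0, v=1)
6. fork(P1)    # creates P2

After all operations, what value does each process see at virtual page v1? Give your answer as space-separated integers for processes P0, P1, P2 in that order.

Answer: 10 10 10

Derivation:
Op 1: fork(P0) -> P1. 3 ppages; refcounts: pp0:2 pp1:2 pp2:2
Op 2: write(P0, v2, 154). refcount(pp2)=2>1 -> COPY to pp3. 4 ppages; refcounts: pp0:2 pp1:2 pp2:1 pp3:1
Op 3: write(P0, v2, 108). refcount(pp3)=1 -> write in place. 4 ppages; refcounts: pp0:2 pp1:2 pp2:1 pp3:1
Op 4: write(P0, v2, 153). refcount(pp3)=1 -> write in place. 4 ppages; refcounts: pp0:2 pp1:2 pp2:1 pp3:1
Op 5: read(P0, v1) -> 10. No state change.
Op 6: fork(P1) -> P2. 4 ppages; refcounts: pp0:3 pp1:3 pp2:2 pp3:1
P0: v1 -> pp1 = 10
P1: v1 -> pp1 = 10
P2: v1 -> pp1 = 10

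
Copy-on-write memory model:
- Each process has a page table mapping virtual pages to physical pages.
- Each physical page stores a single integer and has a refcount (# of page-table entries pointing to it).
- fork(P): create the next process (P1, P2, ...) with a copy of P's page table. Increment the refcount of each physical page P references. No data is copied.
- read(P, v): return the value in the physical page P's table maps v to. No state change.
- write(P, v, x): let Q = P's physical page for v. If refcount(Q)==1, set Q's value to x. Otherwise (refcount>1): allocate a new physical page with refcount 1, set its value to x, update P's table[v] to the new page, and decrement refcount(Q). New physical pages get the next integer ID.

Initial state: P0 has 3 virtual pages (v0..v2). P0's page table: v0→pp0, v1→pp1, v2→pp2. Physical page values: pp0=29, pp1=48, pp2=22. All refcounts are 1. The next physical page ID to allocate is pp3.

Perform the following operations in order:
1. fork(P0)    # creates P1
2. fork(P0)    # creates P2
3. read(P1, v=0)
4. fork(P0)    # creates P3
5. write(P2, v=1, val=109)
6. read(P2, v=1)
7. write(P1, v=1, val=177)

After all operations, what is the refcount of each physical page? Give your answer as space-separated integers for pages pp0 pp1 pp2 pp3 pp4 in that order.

Op 1: fork(P0) -> P1. 3 ppages; refcounts: pp0:2 pp1:2 pp2:2
Op 2: fork(P0) -> P2. 3 ppages; refcounts: pp0:3 pp1:3 pp2:3
Op 3: read(P1, v0) -> 29. No state change.
Op 4: fork(P0) -> P3. 3 ppages; refcounts: pp0:4 pp1:4 pp2:4
Op 5: write(P2, v1, 109). refcount(pp1)=4>1 -> COPY to pp3. 4 ppages; refcounts: pp0:4 pp1:3 pp2:4 pp3:1
Op 6: read(P2, v1) -> 109. No state change.
Op 7: write(P1, v1, 177). refcount(pp1)=3>1 -> COPY to pp4. 5 ppages; refcounts: pp0:4 pp1:2 pp2:4 pp3:1 pp4:1

Answer: 4 2 4 1 1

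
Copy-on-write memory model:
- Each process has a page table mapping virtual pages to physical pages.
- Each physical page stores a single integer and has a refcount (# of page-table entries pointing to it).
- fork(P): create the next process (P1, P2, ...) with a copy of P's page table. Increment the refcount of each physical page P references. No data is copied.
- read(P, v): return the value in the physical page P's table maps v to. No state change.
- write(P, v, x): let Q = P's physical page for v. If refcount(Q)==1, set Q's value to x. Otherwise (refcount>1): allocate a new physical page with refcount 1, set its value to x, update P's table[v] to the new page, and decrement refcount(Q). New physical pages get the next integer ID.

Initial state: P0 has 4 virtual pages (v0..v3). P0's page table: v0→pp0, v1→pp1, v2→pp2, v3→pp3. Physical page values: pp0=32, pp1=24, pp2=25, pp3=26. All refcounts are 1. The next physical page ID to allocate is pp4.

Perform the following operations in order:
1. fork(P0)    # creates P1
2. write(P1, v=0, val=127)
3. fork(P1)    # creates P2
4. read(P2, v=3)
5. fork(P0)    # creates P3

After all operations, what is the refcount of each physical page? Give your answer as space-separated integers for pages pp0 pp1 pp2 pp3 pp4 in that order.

Answer: 2 4 4 4 2

Derivation:
Op 1: fork(P0) -> P1. 4 ppages; refcounts: pp0:2 pp1:2 pp2:2 pp3:2
Op 2: write(P1, v0, 127). refcount(pp0)=2>1 -> COPY to pp4. 5 ppages; refcounts: pp0:1 pp1:2 pp2:2 pp3:2 pp4:1
Op 3: fork(P1) -> P2. 5 ppages; refcounts: pp0:1 pp1:3 pp2:3 pp3:3 pp4:2
Op 4: read(P2, v3) -> 26. No state change.
Op 5: fork(P0) -> P3. 5 ppages; refcounts: pp0:2 pp1:4 pp2:4 pp3:4 pp4:2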